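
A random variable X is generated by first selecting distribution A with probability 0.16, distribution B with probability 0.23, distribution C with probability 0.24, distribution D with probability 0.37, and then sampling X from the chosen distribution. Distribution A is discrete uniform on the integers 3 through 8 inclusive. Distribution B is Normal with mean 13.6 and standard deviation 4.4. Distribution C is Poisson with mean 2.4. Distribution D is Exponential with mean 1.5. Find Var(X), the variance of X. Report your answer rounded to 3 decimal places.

29.514

Per component, A: μ=5.5, E[X²]=33.1667; B: μ=13.6, E[X²]=204.32; C: μ=2.4, E[X²]=8.16; D: μ=1.5, E[X²]=4.5.
E[X] = 0.16·5.5 + 0.23·13.6 + 0.24·2.4 + 0.37·1.5 = 5.139.
E[X²] = 0.16·33.1667 + 0.23·204.32 + 0.24·8.16 + 0.37·4.5 = 55.9237.
Var(X) = E[X²] − (E[X])² = 55.9237 − 26.4093 = 29.5143.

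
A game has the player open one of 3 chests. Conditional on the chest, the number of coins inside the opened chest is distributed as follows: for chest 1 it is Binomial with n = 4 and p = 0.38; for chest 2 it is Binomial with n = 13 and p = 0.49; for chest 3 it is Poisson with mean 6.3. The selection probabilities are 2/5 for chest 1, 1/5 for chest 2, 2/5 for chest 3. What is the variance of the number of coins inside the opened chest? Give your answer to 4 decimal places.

Per component, 1: μ=1.52, E[X²]=3.2528; 2: μ=6.37, E[X²]=43.8256; 3: μ=6.3, E[X²]=45.99.
E[X] = 0.4·1.52 + 0.2·6.37 + 0.4·6.3 = 4.402.
E[X²] = 0.4·3.2528 + 0.2·43.8256 + 0.4·45.99 = 28.4622.
Var(X) = E[X²] − (E[X])² = 28.4622 − 19.3776 = 9.08464.

9.0846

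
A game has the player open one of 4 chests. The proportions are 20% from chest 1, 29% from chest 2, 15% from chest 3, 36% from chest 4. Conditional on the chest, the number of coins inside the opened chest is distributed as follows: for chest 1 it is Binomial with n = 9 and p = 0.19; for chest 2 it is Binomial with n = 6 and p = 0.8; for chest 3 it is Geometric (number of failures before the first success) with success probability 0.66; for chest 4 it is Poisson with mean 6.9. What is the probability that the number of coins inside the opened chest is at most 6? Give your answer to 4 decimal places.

0.8072

Conditional on each chest, P(X ≤ 6): 1: 0.999776; 2: 1; 3: 0.999475; 4: 0.464715.
By total probability, P(X ≤ 6) = 0.2·0.999776 + 0.29·1 + 0.15·0.999475 + 0.36·0.464715 = 0.807174.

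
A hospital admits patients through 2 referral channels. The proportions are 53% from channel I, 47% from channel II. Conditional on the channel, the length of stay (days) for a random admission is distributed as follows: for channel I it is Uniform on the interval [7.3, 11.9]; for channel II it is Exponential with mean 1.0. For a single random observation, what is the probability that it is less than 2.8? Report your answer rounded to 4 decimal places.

Conditional on each channel, P(X < 2.8): I: 0; II: 0.93919.
By total probability, P(X < 2.8) = 0.53·0 + 0.47·0.93919 = 0.441419.

0.4414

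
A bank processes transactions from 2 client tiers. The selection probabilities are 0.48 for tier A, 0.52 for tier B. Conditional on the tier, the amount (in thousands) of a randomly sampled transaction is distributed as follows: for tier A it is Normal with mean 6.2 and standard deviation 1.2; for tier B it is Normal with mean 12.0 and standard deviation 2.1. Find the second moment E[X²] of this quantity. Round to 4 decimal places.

For each component E[X²] = Var + (mean)², giving A: 39.88; B: 148.41.
Overall E[X²] = 0.48·39.88 + 0.52·148.41 = 96.3156.

96.3156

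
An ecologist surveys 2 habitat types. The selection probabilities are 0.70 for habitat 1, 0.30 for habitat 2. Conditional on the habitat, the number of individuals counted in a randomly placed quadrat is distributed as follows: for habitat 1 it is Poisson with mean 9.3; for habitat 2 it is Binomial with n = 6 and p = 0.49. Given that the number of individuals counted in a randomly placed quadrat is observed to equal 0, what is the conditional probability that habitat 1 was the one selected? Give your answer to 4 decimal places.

0.0120

Likelihoods P(X=0 | ·): 1: 9.14242e-05; 2: 0.0175963.
Posterior ∝ prior × likelihood. Numerator for 1: 0.7·9.14242e-05 = 6.3997e-05.
Normalizing constant: 0.7·9.14242e-05 + 0.3·0.0175963 = 0.00534288.
P(1 | observation) = 6.3997e-05 / 0.00534288 = 0.011978.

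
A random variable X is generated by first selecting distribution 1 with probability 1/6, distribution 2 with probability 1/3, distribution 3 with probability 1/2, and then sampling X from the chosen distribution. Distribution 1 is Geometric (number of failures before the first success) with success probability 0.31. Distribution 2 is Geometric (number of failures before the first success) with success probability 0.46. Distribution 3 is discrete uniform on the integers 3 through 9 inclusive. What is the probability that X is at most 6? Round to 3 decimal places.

Conditional on each component, P(X ≤ 6): 1: 0.925536; 2: 0.986611; 3: 0.571429.
By total probability, P(X ≤ 6) = 0.166667·0.925536 + 0.333333·0.986611 + 0.5·0.571429 = 0.768841.

0.769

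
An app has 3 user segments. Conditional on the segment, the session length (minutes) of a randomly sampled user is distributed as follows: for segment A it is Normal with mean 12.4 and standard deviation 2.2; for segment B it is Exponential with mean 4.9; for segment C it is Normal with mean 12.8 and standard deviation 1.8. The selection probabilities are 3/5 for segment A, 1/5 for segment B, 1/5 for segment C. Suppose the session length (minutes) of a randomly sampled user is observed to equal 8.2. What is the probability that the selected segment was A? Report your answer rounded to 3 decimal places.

Likelihoods f(8.2 | ·): A: 0.0293134; B: 0.0382847; C: 0.00846211.
Posterior ∝ prior × likelihood. Numerator for A: 0.6·0.0293134 = 0.0175881.
Normalizing constant: 0.6·0.0293134 + 0.2·0.0382847 + 0.2·0.00846211 = 0.0269374.
P(A | observation) = 0.0175881 / 0.0269374 = 0.652923.

0.653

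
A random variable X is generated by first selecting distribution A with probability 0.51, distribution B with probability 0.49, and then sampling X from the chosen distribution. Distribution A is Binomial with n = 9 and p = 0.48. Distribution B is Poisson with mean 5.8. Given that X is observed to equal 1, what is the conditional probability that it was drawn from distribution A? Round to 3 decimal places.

Likelihoods P(X=1 | ·): A: 0.0230946; B: 0.0175598.
Posterior ∝ prior × likelihood. Numerator for A: 0.51·0.0230946 = 0.0117782.
Normalizing constant: 0.51·0.0230946 + 0.49·0.0175598 = 0.0203826.
P(A | observation) = 0.0117782 / 0.0203826 = 0.577859.

0.578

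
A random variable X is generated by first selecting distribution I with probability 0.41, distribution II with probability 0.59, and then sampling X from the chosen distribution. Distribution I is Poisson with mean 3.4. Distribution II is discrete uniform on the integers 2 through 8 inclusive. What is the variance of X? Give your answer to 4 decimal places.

4.3733

Per component, I: μ=3.4, E[X²]=14.96; II: μ=5, E[X²]=29.
E[X] = 0.41·3.4 + 0.59·5 = 4.344.
E[X²] = 0.41·14.96 + 0.59·29 = 23.2436.
Var(X) = E[X²] − (E[X])² = 23.2436 − 18.8703 = 4.37326.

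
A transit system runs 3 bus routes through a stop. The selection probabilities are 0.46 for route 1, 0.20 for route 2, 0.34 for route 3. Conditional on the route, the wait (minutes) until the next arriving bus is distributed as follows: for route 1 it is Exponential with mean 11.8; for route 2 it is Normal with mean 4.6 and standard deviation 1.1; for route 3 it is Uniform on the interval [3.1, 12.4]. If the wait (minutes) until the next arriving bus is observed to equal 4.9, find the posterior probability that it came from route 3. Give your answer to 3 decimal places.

0.277

Likelihoods f(4.9 | ·): 1: 0.0559468; 2: 0.349435; 3: 0.107527.
Posterior ∝ prior × likelihood. Numerator for 3: 0.34·0.107527 = 0.0365591.
Normalizing constant: 0.46·0.0559468 + 0.2·0.349435 + 0.34·0.107527 = 0.132182.
P(3 | observation) = 0.0365591 / 0.132182 = 0.276583.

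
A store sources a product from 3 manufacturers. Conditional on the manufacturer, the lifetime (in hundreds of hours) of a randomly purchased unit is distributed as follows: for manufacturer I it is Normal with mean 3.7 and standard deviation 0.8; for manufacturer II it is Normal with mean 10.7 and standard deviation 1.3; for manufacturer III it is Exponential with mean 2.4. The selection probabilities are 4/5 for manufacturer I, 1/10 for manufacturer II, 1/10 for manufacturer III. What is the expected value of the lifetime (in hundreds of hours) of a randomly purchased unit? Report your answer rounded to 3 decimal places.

Component means — I: 3.7; II: 10.7; III: 2.4.
E[X] = 0.8·3.7 + 0.1·10.7 + 0.1·2.4 = 4.27.

4.270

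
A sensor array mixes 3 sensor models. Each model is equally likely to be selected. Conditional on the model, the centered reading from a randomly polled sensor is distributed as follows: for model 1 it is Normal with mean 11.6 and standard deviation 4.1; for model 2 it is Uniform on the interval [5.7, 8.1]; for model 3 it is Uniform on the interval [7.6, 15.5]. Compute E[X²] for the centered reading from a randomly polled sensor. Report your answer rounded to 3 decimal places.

112.688

For each component E[X²] = Var + (mean)², giving 1: 151.37; 2: 48.09; 3: 138.603.
Overall E[X²] = 0.333333·151.37 + 0.333333·48.09 + 0.333333·138.603 = 112.688.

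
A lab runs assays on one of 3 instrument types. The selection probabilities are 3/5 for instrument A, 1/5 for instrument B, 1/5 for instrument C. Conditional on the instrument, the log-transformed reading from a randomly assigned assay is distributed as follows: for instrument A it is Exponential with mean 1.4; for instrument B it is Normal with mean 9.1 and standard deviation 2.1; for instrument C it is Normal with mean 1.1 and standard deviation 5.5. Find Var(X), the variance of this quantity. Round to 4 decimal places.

17.7936

Per component, A: μ=1.4, E[X²]=3.92; B: μ=9.1, E[X²]=87.22; C: μ=1.1, E[X²]=31.46.
E[X] = 0.6·1.4 + 0.2·9.1 + 0.2·1.1 = 2.88.
E[X²] = 0.6·3.92 + 0.2·87.22 + 0.2·31.46 = 26.088.
Var(X) = E[X²] − (E[X])² = 26.088 − 8.2944 = 17.7936.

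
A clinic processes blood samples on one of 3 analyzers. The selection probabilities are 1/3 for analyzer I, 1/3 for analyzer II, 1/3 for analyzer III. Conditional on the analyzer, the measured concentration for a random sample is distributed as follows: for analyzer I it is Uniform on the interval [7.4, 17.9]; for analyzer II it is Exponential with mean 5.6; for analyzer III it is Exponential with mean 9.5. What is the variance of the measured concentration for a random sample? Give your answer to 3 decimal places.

51.914

Per component, I: μ=12.65, E[X²]=169.21; II: μ=5.6, E[X²]=62.72; III: μ=9.5, E[X²]=180.5.
E[X] = 0.333333·12.65 + 0.333333·5.6 + 0.333333·9.5 = 9.25.
E[X²] = 0.333333·169.21 + 0.333333·62.72 + 0.333333·180.5 = 137.477.
Var(X) = E[X²] − (E[X])² = 137.477 − 85.5625 = 51.9142.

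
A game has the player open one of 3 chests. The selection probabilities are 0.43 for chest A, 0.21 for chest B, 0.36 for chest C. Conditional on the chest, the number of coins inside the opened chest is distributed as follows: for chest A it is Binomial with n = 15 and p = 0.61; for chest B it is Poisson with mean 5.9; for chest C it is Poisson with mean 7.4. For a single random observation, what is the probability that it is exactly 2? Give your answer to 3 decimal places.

Conditional on each chest, P(X = 2): A: 0.000188664; B: 0.04768; C: 0.0167361.
By total probability, P(X = 2) = 0.43·0.000188664 + 0.21·0.04768 + 0.36·0.0167361 = 0.0161189.

0.016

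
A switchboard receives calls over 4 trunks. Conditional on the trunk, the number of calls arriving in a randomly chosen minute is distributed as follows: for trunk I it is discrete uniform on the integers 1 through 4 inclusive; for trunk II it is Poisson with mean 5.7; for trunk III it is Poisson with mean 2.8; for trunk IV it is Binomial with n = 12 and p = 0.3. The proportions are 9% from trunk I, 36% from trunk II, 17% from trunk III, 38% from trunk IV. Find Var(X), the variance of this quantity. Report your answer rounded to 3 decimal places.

5.132

Per component, I: μ=2.5, E[X²]=7.5; II: μ=5.7, E[X²]=38.19; III: μ=2.8, E[X²]=10.64; IV: μ=3.6, E[X²]=15.48.
E[X] = 0.09·2.5 + 0.36·5.7 + 0.17·2.8 + 0.38·3.6 = 4.121.
E[X²] = 0.09·7.5 + 0.36·38.19 + 0.17·10.64 + 0.38·15.48 = 22.1146.
Var(X) = E[X²] − (E[X])² = 22.1146 − 16.9826 = 5.13196.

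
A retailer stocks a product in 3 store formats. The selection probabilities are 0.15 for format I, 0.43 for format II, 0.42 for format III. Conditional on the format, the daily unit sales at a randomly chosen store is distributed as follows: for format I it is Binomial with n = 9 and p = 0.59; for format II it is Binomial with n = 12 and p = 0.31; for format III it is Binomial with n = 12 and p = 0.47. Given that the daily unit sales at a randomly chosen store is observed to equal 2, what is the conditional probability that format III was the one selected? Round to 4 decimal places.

Likelihoods P(X=2 | ·): I: 0.0244058; II: 0.155152; III: 0.0254975.
Posterior ∝ prior × likelihood. Numerator for III: 0.42·0.0254975 = 0.010709.
Normalizing constant: 0.15·0.0244058 + 0.43·0.155152 + 0.42·0.0254975 = 0.0810853.
P(III | observation) = 0.010709 / 0.0810853 = 0.13207.

0.1321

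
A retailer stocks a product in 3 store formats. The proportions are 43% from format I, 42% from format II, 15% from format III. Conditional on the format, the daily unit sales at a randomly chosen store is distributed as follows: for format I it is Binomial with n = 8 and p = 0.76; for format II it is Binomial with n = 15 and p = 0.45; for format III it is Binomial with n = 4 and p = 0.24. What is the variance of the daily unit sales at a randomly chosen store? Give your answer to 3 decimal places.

Per component, I: μ=6.08, E[X²]=38.4256; II: μ=6.75, E[X²]=49.275; III: μ=0.96, E[X²]=1.6512.
E[X] = 0.43·6.08 + 0.42·6.75 + 0.15·0.96 = 5.5934.
E[X²] = 0.43·38.4256 + 0.42·49.275 + 0.15·1.6512 = 37.4662.
Var(X) = E[X²] − (E[X])² = 37.4662 − 31.2861 = 6.18006.

6.180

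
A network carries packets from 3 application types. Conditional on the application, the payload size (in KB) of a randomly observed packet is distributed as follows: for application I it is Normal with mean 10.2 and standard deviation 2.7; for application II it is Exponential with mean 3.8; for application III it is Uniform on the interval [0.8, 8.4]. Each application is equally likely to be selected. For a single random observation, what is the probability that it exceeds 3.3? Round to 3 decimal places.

0.695

Conditional on each application, P(X > 3.3): I: 0.994699; II: 0.419614; III: 0.671053.
By total probability, P(X > 3.3) = 0.333333·0.994699 + 0.333333·0.419614 + 0.333333·0.671053 = 0.695122.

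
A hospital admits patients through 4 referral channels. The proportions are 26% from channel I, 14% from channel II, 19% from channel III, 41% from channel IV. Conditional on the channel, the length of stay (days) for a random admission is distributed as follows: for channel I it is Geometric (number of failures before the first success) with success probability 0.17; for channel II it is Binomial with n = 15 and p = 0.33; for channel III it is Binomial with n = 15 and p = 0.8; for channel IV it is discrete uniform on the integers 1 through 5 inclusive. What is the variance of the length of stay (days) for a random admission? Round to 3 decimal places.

Per component, I: μ=4.88235, E[X²]=52.5571; II: μ=4.95, E[X²]=27.819; III: μ=12, E[X²]=146.4; IV: μ=3, E[X²]=11.
E[X] = 0.26·4.88235 + 0.14·4.95 + 0.19·12 + 0.41·3 = 5.47241.
E[X²] = 0.26·52.5571 + 0.14·27.819 + 0.19·146.4 + 0.41·11 = 49.8855.
Var(X) = E[X²] − (E[X])² = 49.8855 − 29.9473 = 19.9382.

19.938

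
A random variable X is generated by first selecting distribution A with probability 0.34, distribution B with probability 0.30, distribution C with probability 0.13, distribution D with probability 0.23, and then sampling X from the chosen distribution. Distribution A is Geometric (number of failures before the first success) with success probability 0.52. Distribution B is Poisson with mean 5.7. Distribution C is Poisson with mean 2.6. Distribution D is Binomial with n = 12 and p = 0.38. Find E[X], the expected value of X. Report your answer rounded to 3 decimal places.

Component means — A: 0.923077; B: 5.7; C: 2.6; D: 4.56.
E[X] = 0.34·0.923077 + 0.3·5.7 + 0.13·2.6 + 0.23·4.56 = 3.41065.

3.411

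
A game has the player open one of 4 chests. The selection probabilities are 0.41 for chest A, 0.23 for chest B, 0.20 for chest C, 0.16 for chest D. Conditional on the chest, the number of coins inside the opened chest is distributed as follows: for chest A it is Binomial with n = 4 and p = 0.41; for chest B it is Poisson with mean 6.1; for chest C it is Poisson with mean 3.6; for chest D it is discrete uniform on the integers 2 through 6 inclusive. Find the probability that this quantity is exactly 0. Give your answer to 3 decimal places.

Conditional on each chest, P(X = 0): A: 0.121174; B: 0.00224287; C: 0.0273237; D: 0.
By total probability, P(X = 0) = 0.41·0.121174 + 0.23·0.00224287 + 0.2·0.0273237 + 0.16·0 = 0.0556618.

0.056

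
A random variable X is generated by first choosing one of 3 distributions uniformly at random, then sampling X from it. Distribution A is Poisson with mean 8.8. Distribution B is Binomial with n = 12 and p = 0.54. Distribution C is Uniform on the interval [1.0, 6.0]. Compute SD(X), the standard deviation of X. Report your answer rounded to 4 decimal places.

3.0541

Per component, A: μ=8.8, E[X²]=86.24; B: μ=6.48, E[X²]=44.9712; C: μ=3.5, E[X²]=14.3333.
E[X] = 0.333333·8.8 + 0.333333·6.48 + 0.333333·3.5 = 6.26.
E[X²] = 0.333333·86.24 + 0.333333·44.9712 + 0.333333·14.3333 = 48.5148.
Var(X) = E[X²] − (E[X])² = 48.5148 − 39.1876 = 9.32724.
SD(X) = √9.32724 = 3.05405.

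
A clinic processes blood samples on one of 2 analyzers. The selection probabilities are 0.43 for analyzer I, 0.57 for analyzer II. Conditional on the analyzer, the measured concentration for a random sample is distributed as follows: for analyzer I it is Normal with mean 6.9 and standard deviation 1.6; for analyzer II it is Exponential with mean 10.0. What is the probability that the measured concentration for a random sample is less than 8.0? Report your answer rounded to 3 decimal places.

Conditional on each analyzer, P(X < 8.0): I: 0.754116; II: 0.550671.
By total probability, P(X < 8.0) = 0.43·0.754116 + 0.57·0.550671 = 0.638152.

0.638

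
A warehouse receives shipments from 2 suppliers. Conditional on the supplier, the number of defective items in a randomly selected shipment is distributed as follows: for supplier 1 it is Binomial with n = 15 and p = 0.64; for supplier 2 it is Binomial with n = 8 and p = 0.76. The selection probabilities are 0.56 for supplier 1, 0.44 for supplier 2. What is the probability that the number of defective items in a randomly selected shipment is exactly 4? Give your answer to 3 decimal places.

Conditional on each supplier, P(X = 4): 1: 0.00301426; 2: 0.0774814.
By total probability, P(X = 4) = 0.56·0.00301426 + 0.44·0.0774814 = 0.0357798.

0.036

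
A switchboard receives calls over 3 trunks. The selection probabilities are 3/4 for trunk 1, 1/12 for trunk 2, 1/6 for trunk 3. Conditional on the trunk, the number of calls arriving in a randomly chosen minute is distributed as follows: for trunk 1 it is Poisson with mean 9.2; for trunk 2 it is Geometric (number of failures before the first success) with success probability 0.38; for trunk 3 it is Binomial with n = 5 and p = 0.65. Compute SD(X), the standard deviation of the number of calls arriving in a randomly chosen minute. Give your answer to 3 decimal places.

Per component, 1: μ=9.2, E[X²]=93.84; 2: μ=1.63158, E[X²]=6.95568; 3: μ=3.25, E[X²]=11.7.
E[X] = 0.75·9.2 + 0.0833333·1.63158 + 0.166667·3.25 = 7.57763.
E[X²] = 0.75·93.84 + 0.0833333·6.95568 + 0.166667·11.7 = 72.9096.
Var(X) = E[X²] − (E[X])² = 72.9096 − 57.4205 = 15.4891.
SD(X) = √15.4891 = 3.93562.

3.936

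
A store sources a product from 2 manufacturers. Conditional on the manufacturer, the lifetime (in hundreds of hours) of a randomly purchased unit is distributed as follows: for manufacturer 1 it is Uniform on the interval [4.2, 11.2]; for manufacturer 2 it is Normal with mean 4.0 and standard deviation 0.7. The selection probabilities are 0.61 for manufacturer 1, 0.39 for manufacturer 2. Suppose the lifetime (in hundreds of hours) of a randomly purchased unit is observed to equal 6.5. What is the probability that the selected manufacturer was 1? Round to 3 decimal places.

Likelihoods f(6.5 | ·): 1: 0.142857; 2: 0.000968449.
Posterior ∝ prior × likelihood. Numerator for 1: 0.61·0.142857 = 0.0871429.
Normalizing constant: 0.61·0.142857 + 0.39·0.000968449 = 0.0875206.
P(1 | observation) = 0.0871429 / 0.0875206 = 0.995684.

0.996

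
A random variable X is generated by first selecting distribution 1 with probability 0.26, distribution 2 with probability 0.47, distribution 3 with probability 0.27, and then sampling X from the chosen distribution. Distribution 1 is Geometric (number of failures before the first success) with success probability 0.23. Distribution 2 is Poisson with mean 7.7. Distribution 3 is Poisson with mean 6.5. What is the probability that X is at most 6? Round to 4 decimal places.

Conditional on each component, P(X ≤ 6): 1: 0.839515; 2: 0.351369; 3: 0.526524.
By total probability, P(X ≤ 6) = 0.26·0.839515 + 0.47·0.351369 + 0.27·0.526524 = 0.525579.

0.5256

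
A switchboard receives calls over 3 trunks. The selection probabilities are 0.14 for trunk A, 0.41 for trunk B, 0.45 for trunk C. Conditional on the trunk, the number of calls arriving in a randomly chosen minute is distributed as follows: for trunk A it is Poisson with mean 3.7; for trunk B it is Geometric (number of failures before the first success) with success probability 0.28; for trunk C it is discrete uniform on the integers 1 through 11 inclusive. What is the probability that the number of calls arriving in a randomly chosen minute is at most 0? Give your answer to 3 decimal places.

Conditional on each trunk, P(X ≤ 0): A: 0.0247235; B: 0.28; C: 0.
By total probability, P(X ≤ 0) = 0.14·0.0247235 + 0.41·0.28 + 0.45·0 = 0.118261.

0.118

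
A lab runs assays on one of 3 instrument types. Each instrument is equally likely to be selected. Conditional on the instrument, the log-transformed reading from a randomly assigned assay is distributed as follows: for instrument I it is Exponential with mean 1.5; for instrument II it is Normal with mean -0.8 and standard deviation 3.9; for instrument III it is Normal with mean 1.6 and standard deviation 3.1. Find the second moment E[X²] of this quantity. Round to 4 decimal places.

10.8400

For each component E[X²] = Var + (mean)², giving I: 4.5; II: 15.85; III: 12.17.
Overall E[X²] = 0.333333·4.5 + 0.333333·15.85 + 0.333333·12.17 = 10.84.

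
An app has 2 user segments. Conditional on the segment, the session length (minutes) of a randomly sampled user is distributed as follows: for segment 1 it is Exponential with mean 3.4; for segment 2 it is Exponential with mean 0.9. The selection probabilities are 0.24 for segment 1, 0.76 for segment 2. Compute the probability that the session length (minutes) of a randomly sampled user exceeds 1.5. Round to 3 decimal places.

0.298

Conditional on each segment, P(X > 1.5): 1: 0.643279; 2: 0.188876.
By total probability, P(X > 1.5) = 0.24·0.643279 + 0.76·0.188876 = 0.297932.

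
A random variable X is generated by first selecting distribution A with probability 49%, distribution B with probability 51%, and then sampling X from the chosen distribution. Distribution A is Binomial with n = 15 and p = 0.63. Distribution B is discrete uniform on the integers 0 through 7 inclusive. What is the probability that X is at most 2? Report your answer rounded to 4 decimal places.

0.1913

Conditional on each component, P(X ≤ 2): A: 0.000110356; B: 0.375.
By total probability, P(X ≤ 2) = 0.49·0.000110356 + 0.51·0.375 = 0.191304.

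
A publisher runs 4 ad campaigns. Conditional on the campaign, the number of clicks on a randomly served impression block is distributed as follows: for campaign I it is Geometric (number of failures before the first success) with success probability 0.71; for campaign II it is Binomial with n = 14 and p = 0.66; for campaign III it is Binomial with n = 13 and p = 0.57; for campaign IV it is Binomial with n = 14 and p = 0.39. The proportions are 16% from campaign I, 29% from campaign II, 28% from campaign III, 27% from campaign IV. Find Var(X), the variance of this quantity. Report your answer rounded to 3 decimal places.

Per component, I: μ=0.408451, E[X²]=0.742115; II: μ=9.24, E[X²]=88.5192; III: μ=7.41, E[X²]=58.0944; IV: μ=5.46, E[X²]=33.1422.
E[X] = 0.16·0.408451 + 0.29·9.24 + 0.28·7.41 + 0.27·5.46 = 6.29395.
E[X²] = 0.16·0.742115 + 0.29·88.5192 + 0.28·58.0944 + 0.27·33.1422 = 51.0041.
Var(X) = E[X²] − (E[X])² = 51.0041 − 39.6138 = 11.3903.

11.390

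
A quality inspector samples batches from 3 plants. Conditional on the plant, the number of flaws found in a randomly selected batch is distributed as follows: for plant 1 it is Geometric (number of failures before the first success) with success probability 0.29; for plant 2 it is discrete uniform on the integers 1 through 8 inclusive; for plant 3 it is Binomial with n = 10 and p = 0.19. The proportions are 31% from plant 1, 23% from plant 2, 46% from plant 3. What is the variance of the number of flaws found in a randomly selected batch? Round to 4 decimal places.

Per component, 1: μ=2.44828, E[X²]=14.4364; 2: μ=4.5, E[X²]=25.5; 3: μ=1.9, E[X²]=5.149.
E[X] = 0.31·2.44828 + 0.23·4.5 + 0.46·1.9 = 2.66797.
E[X²] = 0.31·14.4364 + 0.23·25.5 + 0.46·5.149 = 12.7088.
Var(X) = E[X²] − (E[X])² = 12.7088 − 7.11804 = 5.59078.

5.5908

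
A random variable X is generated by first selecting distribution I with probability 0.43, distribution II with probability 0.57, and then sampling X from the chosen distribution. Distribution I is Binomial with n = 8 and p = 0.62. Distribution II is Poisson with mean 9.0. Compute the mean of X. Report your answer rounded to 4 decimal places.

7.2628

Component means — I: 4.96; II: 9.
E[X] = 0.43·4.96 + 0.57·9 = 7.2628.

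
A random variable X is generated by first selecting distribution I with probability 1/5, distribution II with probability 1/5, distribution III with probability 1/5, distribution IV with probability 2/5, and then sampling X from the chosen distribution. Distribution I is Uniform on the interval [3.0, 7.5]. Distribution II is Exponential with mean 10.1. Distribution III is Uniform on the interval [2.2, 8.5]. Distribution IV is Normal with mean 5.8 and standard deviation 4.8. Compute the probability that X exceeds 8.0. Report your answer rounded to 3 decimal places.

0.236

Conditional on each component, P(X > 8.0): I: 0; II: 0.452902; III: 0.0793651; IV: 0.323356.
By total probability, P(X > 8.0) = 0.2·0 + 0.2·0.452902 + 0.2·0.0793651 + 0.4·0.323356 = 0.235796.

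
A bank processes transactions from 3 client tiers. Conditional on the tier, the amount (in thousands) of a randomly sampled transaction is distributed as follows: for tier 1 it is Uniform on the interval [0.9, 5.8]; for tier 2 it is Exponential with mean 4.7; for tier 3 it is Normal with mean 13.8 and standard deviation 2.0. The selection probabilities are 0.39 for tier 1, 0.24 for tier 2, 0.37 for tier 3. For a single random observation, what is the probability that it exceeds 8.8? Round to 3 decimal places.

0.405

Conditional on each tier, P(X > 8.8): 1: 0; 2: 0.153763; 3: 0.99379.
By total probability, P(X > 8.8) = 0.39·0 + 0.24·0.153763 + 0.37·0.99379 = 0.404606.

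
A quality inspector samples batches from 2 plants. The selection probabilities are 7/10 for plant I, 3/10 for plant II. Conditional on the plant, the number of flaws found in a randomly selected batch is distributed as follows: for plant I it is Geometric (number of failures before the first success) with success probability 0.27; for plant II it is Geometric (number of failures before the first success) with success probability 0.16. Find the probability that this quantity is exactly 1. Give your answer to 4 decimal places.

0.1783

Conditional on each plant, P(X = 1): I: 0.1971; II: 0.1344.
By total probability, P(X = 1) = 0.7·0.1971 + 0.3·0.1344 = 0.17829.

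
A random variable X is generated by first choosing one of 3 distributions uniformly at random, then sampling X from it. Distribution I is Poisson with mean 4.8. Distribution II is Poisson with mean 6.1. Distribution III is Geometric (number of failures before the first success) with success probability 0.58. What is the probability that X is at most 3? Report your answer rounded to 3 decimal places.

Conditional on each component, P(X ≤ 3): I: 0.29423; II: 0.142501; III: 0.968883.
By total probability, P(X ≤ 3) = 0.333333·0.29423 + 0.333333·0.142501 + 0.333333·0.968883 = 0.468538.

0.469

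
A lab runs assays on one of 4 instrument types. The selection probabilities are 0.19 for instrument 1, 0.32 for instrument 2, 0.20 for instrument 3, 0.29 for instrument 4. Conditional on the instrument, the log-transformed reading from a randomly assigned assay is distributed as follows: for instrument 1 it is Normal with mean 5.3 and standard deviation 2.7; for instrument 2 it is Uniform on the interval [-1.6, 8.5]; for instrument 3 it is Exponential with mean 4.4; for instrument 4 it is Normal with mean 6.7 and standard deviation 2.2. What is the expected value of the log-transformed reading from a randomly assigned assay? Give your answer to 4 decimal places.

4.9340

Component means — 1: 5.3; 2: 3.45; 3: 4.4; 4: 6.7.
E[X] = 0.19·5.3 + 0.32·3.45 + 0.2·4.4 + 0.29·6.7 = 4.934.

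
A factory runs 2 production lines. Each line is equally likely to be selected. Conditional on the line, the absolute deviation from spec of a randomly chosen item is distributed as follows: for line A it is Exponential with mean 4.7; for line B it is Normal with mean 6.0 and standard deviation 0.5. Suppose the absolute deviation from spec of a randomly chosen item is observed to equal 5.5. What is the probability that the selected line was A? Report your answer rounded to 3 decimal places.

Likelihoods f(5.5 | ·): A: 0.0660215; B: 0.483941.
Posterior ∝ prior × likelihood. Numerator for A: 0.5·0.0660215 = 0.0330107.
Normalizing constant: 0.5·0.0660215 + 0.5·0.483941 = 0.274981.
P(A | observation) = 0.0330107 / 0.274981 = 0.120047.

0.120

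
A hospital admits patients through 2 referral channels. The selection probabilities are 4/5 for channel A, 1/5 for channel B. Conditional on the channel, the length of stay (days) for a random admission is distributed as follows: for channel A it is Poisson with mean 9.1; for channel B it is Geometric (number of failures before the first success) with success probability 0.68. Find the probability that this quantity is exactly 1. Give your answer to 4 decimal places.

Conditional on each channel, P(X = 1): A: 0.00101616; B: 0.2176.
By total probability, P(X = 1) = 0.8·0.00101616 + 0.2·0.2176 = 0.0443329.

0.0443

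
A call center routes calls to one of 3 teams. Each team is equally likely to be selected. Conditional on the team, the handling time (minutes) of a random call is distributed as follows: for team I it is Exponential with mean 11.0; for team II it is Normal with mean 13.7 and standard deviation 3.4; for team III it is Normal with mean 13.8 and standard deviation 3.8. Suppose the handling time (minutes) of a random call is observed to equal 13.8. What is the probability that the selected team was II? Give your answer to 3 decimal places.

0.473

Likelihoods f(13.8 | ·): I: 0.0259278; II: 0.117285; III: 0.104985.
Posterior ∝ prior × likelihood. Numerator for II: 0.333333·0.117285 = 0.0390951.
Normalizing constant: 0.333333·0.0259278 + 0.333333·0.117285 + 0.333333·0.104985 = 0.0827326.
P(II | observation) = 0.0390951 / 0.0827326 = 0.472547.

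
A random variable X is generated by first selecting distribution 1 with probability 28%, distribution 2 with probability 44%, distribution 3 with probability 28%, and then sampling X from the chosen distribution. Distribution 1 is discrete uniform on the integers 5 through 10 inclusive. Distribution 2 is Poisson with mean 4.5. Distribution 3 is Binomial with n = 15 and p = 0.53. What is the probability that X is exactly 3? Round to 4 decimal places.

0.0764

Conditional on each component, P(X = 3): 1: 0; 2: 0.168718; 3: 0.0078707.
By total probability, P(X = 3) = 0.28·0 + 0.44·0.168718 + 0.28·0.0078707 = 0.0764397.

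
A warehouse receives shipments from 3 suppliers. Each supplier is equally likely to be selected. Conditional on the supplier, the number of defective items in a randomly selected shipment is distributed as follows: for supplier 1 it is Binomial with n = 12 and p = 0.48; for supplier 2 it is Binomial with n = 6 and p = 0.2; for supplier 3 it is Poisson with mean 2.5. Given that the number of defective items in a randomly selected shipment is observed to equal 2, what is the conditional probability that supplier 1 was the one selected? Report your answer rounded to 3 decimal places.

0.042

Likelihoods P(X=2 | ·): 1: 0.0219816; 2: 0.24576; 3: 0.256516.
Posterior ∝ prior × likelihood. Numerator for 1: 0.333333·0.0219816 = 0.00732721.
Normalizing constant: 0.333333·0.0219816 + 0.333333·0.24576 + 0.333333·0.256516 = 0.174752.
P(1 | observation) = 0.00732721 / 0.174752 = 0.0419291.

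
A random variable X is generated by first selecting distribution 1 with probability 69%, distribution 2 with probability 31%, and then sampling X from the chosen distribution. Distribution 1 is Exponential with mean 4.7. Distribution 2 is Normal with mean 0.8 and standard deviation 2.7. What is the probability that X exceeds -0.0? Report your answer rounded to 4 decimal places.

0.8811

Conditional on each component, P(X > -0.0): 1: 1; 2: 0.616498.
By total probability, P(X > -0.0) = 0.69·1 + 0.31·0.616498 = 0.881114.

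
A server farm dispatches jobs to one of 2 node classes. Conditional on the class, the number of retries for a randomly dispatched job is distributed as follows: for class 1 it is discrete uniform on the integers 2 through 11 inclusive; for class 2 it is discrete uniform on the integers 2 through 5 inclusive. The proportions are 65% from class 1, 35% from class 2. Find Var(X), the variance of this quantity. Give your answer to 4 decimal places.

Per component, 1: μ=6.5, E[X²]=50.5; 2: μ=3.5, E[X²]=13.5.
E[X] = 0.65·6.5 + 0.35·3.5 = 5.45.
E[X²] = 0.65·50.5 + 0.35·13.5 = 37.55.
Var(X) = E[X²] − (E[X])² = 37.55 − 29.7025 = 7.8475.

7.8475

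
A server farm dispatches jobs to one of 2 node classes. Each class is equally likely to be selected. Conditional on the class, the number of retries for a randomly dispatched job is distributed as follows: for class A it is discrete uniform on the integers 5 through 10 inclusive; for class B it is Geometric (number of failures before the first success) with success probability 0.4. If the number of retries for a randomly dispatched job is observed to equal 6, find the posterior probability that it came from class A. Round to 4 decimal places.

0.8993

Likelihoods P(X=6 | ·): A: 0.166667; B: 0.0186624.
Posterior ∝ prior × likelihood. Numerator for A: 0.5·0.166667 = 0.0833333.
Normalizing constant: 0.5·0.166667 + 0.5·0.0186624 = 0.0926645.
P(A | observation) = 0.0833333 / 0.0926645 = 0.899301.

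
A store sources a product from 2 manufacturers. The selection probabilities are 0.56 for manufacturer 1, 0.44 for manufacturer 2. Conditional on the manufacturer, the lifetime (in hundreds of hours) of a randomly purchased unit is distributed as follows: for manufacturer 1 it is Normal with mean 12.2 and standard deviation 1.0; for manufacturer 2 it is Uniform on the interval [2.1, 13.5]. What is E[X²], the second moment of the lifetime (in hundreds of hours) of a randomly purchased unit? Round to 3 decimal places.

For each component E[X²] = Var + (mean)², giving 1: 149.84; 2: 71.67.
Overall E[X²] = 0.56·149.84 + 0.44·71.67 = 115.445.

115.445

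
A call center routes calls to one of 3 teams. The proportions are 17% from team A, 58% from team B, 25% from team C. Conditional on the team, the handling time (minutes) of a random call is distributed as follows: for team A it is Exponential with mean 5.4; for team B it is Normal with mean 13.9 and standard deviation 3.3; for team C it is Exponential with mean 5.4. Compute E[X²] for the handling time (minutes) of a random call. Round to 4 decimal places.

142.8724

For each component E[X²] = Var + (mean)², giving A: 58.32; B: 204.1; C: 58.32.
Overall E[X²] = 0.17·58.32 + 0.58·204.1 + 0.25·58.32 = 142.872.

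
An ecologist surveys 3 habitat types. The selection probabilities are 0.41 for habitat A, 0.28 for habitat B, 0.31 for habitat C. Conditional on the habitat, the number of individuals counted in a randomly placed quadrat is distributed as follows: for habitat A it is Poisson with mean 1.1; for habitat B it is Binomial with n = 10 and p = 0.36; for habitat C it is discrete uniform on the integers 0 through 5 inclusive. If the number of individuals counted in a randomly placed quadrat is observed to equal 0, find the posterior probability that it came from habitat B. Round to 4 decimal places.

0.0169

Likelihoods P(X=0 | ·): A: 0.332871; B: 0.0115292; C: 0.166667.
Posterior ∝ prior × likelihood. Numerator for B: 0.28·0.0115292 = 0.00322818.
Normalizing constant: 0.41·0.332871 + 0.28·0.0115292 + 0.31·0.166667 = 0.191372.
P(B | observation) = 0.00322818 / 0.191372 = 0.0168686.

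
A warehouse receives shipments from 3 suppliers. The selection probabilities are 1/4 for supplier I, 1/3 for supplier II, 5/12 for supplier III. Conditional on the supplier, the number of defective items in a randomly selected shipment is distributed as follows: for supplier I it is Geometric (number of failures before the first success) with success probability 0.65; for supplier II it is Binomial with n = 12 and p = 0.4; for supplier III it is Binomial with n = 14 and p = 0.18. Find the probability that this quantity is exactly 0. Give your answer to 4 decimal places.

Conditional on each supplier, P(X = 0): I: 0.65; II: 0.00217678; III: 0.0621432.
By total probability, P(X = 0) = 0.25·0.65 + 0.333333·0.00217678 + 0.416667·0.0621432 = 0.189119.

0.1891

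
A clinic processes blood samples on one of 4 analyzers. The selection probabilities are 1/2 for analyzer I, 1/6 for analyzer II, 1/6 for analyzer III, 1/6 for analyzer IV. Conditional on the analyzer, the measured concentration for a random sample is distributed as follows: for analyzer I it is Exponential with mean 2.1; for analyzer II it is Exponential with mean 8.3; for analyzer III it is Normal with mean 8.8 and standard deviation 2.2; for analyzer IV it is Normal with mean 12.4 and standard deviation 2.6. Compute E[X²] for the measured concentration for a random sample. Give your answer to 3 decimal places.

For each component E[X²] = Var + (mean)², giving I: 8.82; II: 137.78; III: 82.28; IV: 160.52.
Overall E[X²] = 0.5·8.82 + 0.166667·137.78 + 0.166667·82.28 + 0.166667·160.52 = 67.84.

67.840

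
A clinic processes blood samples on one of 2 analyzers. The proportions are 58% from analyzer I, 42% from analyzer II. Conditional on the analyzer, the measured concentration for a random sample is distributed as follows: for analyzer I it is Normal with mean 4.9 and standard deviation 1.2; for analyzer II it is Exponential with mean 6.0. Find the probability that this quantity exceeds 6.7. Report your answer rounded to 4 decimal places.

0.1762

Conditional on each analyzer, P(X > 6.7): I: 0.0668072; II: 0.327369.
By total probability, P(X > 6.7) = 0.58·0.0668072 + 0.42·0.327369 = 0.176243.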